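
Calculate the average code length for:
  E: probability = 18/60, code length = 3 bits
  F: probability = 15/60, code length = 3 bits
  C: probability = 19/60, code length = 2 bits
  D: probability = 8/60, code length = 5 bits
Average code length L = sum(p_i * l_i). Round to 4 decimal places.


Weighted contributions p_i * l_i:
  E: (18/60) * 3 = 54/60
  F: (15/60) * 3 = 45/60
  C: (19/60) * 2 = 38/60
  D: (8/60) * 5 = 40/60
Sum = (54 + 45 + 38 + 40)/60 = 177/60

L = 177/60 = 2.9500 bits/symbol


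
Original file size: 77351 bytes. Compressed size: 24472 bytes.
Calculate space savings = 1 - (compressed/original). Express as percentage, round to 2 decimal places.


ratio = compressed/original = 24472/77351 = 0.316376
savings = 1 - ratio = 1 - 0.316376 = 0.683624
as a percentage: 0.683624 * 100 = 68.36%

Space savings = 1 - 24472/77351 = 68.36%


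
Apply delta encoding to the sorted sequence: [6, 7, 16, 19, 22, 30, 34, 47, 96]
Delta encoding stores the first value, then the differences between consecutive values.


First value: 6
Deltas:
  7 - 6 = 1
  16 - 7 = 9
  19 - 16 = 3
  22 - 19 = 3
  30 - 22 = 8
  34 - 30 = 4
  47 - 34 = 13
  96 - 47 = 49


Delta encoded: [6, 1, 9, 3, 3, 8, 4, 13, 49]


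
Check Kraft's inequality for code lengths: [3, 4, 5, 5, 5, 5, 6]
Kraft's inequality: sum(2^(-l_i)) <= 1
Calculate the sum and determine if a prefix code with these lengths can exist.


Sum = 2^(-3) + 2^(-4) + 2^(-5) + 2^(-5) + 2^(-5) + 2^(-5) + 2^(-6)
    = 0.125 + 0.0625 + 0.03125 + 0.03125 + 0.03125 + 0.03125 + 0.015625
    = 21/64 = 0.328125
Since 0.328125 <= 1, Kraft's inequality IS satisfied.
A prefix code with these lengths CAN exist.

Kraft sum = 0.328125. Satisfied.


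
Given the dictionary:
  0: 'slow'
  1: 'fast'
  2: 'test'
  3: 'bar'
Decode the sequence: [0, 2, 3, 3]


Look up each index in the dictionary:
  0 -> 'slow'
  2 -> 'test'
  3 -> 'bar'
  3 -> 'bar'

Decoded: "slow test bar bar"


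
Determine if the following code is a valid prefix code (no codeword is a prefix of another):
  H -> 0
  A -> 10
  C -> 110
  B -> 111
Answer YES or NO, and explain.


Checking each pair (does one codeword prefix another?):
  H='0' vs A='10': no prefix
  H='0' vs C='110': no prefix
  H='0' vs B='111': no prefix
  A='10' vs H='0': no prefix
  A='10' vs C='110': no prefix
  A='10' vs B='111': no prefix
  C='110' vs H='0': no prefix
  C='110' vs A='10': no prefix
  C='110' vs B='111': no prefix
  B='111' vs H='0': no prefix
  B='111' vs A='10': no prefix
  B='111' vs C='110': no prefix
No violation found over all pairs.

YES -- this is a valid prefix code. No codeword is a prefix of any other codeword.


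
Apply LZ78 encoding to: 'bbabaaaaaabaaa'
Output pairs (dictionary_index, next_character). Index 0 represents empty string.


LZ78 encoding steps:
Dictionary: {0: ''}
Step 1: w='' (idx 0), next='b' -> output (0, 'b'), add 'b' as idx 1
Step 2: w='b' (idx 1), next='a' -> output (1, 'a'), add 'ba' as idx 2
Step 3: w='ba' (idx 2), next='a' -> output (2, 'a'), add 'baa' as idx 3
Step 4: w='' (idx 0), next='a' -> output (0, 'a'), add 'a' as idx 4
Step 5: w='a' (idx 4), next='a' -> output (4, 'a'), add 'aa' as idx 5
Step 6: w='a' (idx 4), next='b' -> output (4, 'b'), add 'ab' as idx 6
Step 7: w='aa' (idx 5), next='a' -> output (5, 'a'), add 'aaa' as idx 7


Encoded: [(0, 'b'), (1, 'a'), (2, 'a'), (0, 'a'), (4, 'a'), (4, 'b'), (5, 'a')]


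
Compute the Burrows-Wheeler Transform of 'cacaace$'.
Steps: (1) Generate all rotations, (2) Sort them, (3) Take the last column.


Rotations (sorted):
  0: $cacaace -> last char: e
  1: aace$cac -> last char: c
  2: acaace$c -> last char: c
  3: ace$caca -> last char: a
  4: caace$ca -> last char: a
  5: cacaace$ -> last char: $
  6: ce$cacaa -> last char: a
  7: e$cacaac -> last char: c


BWT = eccaa$ac


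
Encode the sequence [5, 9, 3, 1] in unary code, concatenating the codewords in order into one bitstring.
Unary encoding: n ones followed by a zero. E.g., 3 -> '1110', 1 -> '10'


Encode each number as n ones followed by a terminating 0:
  5 -> 111110 (6 bits)
  9 -> 1111111110 (10 bits)
  3 -> 1110 (4 bits)
  1 -> 10 (2 bits)
Total length = 6 + 10 + 4 + 2 = 22 bits.

Unary([5, 9, 3, 1]) = 1111101111111110111010 (22 bits)


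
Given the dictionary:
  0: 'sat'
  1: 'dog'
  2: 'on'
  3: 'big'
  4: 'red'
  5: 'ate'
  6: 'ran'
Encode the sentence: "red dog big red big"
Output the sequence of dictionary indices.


Look up each word in the dictionary:
  'red' -> 4
  'dog' -> 1
  'big' -> 3
  'red' -> 4
  'big' -> 3

Encoded: [4, 1, 3, 4, 3]


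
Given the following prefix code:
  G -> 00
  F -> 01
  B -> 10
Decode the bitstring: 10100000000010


Decoding step by step:
Bits 10 -> B
Bits 10 -> B
Bits 00 -> G
Bits 00 -> G
Bits 00 -> G
Bits 00 -> G
Bits 10 -> B


Decoded message: BBGGGGB


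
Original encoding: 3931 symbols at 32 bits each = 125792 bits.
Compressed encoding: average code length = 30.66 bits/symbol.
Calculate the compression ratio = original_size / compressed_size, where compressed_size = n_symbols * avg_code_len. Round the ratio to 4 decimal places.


original_size = n_symbols * orig_bits = 3931 * 32 = 125792 bits
compressed_size = n_symbols * avg_code_len = 3931 * 30.66 = 120524.46 bits
ratio = original_size / compressed_size = 125792 / 120524.46 = 1.0437

Compression ratio = 1.0437


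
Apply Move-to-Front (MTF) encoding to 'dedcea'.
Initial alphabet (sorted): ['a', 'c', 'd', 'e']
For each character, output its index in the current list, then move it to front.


MTF encoding:
'd': index 2 in ['a', 'c', 'd', 'e'] -> ['d', 'a', 'c', 'e']
'e': index 3 in ['d', 'a', 'c', 'e'] -> ['e', 'd', 'a', 'c']
'd': index 1 in ['e', 'd', 'a', 'c'] -> ['d', 'e', 'a', 'c']
'c': index 3 in ['d', 'e', 'a', 'c'] -> ['c', 'd', 'e', 'a']
'e': index 2 in ['c', 'd', 'e', 'a'] -> ['e', 'c', 'd', 'a']
'a': index 3 in ['e', 'c', 'd', 'a'] -> ['a', 'e', 'c', 'd']


Output: [2, 3, 1, 3, 2, 3]


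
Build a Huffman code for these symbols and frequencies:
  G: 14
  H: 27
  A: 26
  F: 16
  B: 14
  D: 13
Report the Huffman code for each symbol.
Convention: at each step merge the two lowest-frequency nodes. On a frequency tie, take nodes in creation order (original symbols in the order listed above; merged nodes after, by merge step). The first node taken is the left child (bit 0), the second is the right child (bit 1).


Huffman tree construction:
Step 1: Merge D(13) + G(14) = 27
Step 2: Merge B(14) + F(16) = 30
Step 3: Merge A(26) + H(27) = 53
Step 4: Merge (D+G)(27) + (B+F)(30) = 57
Step 5: Merge (A+H)(53) + ((D+G)+(B+F))(57) = 110
Read each symbol's code off the tree from the root (left child = 0, right child = 1).

Codes:
  G: 101 (length 3)
  H: 01 (length 2)
  A: 00 (length 2)
  F: 111 (length 3)
  B: 110 (length 3)
  D: 100 (length 3)
Average code length: 277/110 = 2.5182 bits/symbol


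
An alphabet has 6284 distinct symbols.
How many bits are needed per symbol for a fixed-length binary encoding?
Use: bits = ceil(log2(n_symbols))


log2(6284) = 12.6175
Bracket: 2^12 = 4096 < 6284 <= 2^13 = 8192
So ceil(log2(6284)) = 13

bits = ceil(log2(6284)) = ceil(12.6175) = 13 bits


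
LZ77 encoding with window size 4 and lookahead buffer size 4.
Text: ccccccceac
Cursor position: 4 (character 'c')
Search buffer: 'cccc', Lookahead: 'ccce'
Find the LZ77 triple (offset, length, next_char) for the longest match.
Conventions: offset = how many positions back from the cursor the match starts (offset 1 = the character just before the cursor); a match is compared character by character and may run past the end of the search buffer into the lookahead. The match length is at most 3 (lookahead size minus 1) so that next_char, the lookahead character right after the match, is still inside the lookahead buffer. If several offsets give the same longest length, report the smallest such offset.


Try each offset into the search buffer:
  offset=1 (pos 3, char 'c'): match length 3
  offset=2 (pos 2, char 'c'): match length 3
  offset=3 (pos 1, char 'c'): match length 3
  offset=4 (pos 0, char 'c'): match length 3
Longest match has length 3, found at offsets 1, 2, 3, 4; take the smallest, offset 1.
next_char = character at position 4 + 3 = 7 -> 'e'

Best match: offset=1, length=3 (matching 'ccc' starting at position 3)
LZ77 triple: (1, 3, 'e')


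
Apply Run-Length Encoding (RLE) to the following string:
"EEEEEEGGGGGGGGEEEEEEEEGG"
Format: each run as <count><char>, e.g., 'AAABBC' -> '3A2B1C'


Scanning runs left to right:
  i=0: run of 'E' x 6 -> '6E'
  i=6: run of 'G' x 8 -> '8G'
  i=14: run of 'E' x 8 -> '8E'
  i=22: run of 'G' x 2 -> '2G'

RLE = 6E8G8E2G


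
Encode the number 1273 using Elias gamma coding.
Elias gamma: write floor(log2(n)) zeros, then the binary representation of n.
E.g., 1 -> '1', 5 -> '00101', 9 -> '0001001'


num_bits = floor(log2(1273)) + 1 = 11
leading_zeros = num_bits - 1 = 10
binary(1273) = 10011111001

Elias gamma(1273) = '0000000000' + '10011111001' = 000000000010011111001 (21 bits)


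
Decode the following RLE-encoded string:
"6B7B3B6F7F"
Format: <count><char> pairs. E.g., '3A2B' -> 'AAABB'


Expanding each <count><char> pair:
  6B -> 'BBBBBB'
  7B -> 'BBBBBBB'
  3B -> 'BBB'
  6F -> 'FFFFFF'
  7F -> 'FFFFFFF'

Decoded = BBBBBBBBBBBBBBBBFFFFFFFFFFFFF


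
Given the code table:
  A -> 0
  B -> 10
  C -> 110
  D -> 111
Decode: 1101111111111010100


Decoding:
110 -> C
111 -> D
111 -> D
111 -> D
10 -> B
10 -> B
10 -> B
0 -> A


Result: CDDDBBBA


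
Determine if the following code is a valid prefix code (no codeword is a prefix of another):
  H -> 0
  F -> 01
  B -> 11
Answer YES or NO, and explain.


Checking each pair (does one codeword prefix another?):
  H='0' vs F='01': prefix -- VIOLATION

NO -- this is NOT a valid prefix code. H (0) is a prefix of F (01).


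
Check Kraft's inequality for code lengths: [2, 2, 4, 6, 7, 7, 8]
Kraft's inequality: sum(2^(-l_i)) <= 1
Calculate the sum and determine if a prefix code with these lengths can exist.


Sum = 2^(-2) + 2^(-2) + 2^(-4) + 2^(-6) + 2^(-7) + 2^(-7) + 2^(-8)
    = 0.25 + 0.25 + 0.0625 + 0.015625 + 0.0078125 + 0.0078125 + 0.00390625
    = 153/256 = 0.59765625
Since 0.59765625 <= 1, Kraft's inequality IS satisfied.
A prefix code with these lengths CAN exist.

Kraft sum = 0.59765625. Satisfied.


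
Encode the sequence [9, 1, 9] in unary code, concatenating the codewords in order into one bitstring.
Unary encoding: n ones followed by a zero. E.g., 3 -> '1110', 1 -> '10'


Encode each number as n ones followed by a terminating 0:
  9 -> 1111111110 (10 bits)
  1 -> 10 (2 bits)
  9 -> 1111111110 (10 bits)
Total length = 10 + 2 + 10 = 22 bits.

Unary([9, 1, 9]) = 1111111110101111111110 (22 bits)


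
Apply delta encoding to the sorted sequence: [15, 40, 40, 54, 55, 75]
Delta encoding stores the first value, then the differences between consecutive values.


First value: 15
Deltas:
  40 - 15 = 25
  40 - 40 = 0
  54 - 40 = 14
  55 - 54 = 1
  75 - 55 = 20


Delta encoded: [15, 25, 0, 14, 1, 20]


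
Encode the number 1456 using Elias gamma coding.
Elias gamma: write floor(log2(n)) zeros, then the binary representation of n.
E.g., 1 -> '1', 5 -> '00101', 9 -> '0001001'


num_bits = floor(log2(1456)) + 1 = 11
leading_zeros = num_bits - 1 = 10
binary(1456) = 10110110000

Elias gamma(1456) = '0000000000' + '10110110000' = 000000000010110110000 (21 bits)


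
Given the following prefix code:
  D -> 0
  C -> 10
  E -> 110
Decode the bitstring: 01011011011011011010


Decoding step by step:
Bits 0 -> D
Bits 10 -> C
Bits 110 -> E
Bits 110 -> E
Bits 110 -> E
Bits 110 -> E
Bits 110 -> E
Bits 10 -> C


Decoded message: DCEEEEEC


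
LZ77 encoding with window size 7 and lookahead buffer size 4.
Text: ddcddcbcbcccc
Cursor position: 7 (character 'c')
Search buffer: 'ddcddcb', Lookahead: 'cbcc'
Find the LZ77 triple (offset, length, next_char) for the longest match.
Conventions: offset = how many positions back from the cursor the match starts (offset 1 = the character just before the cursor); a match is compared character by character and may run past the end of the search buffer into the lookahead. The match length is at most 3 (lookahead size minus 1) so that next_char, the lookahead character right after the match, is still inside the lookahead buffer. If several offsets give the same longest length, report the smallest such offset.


Try each offset into the search buffer:
  offset=1 (pos 6, char 'b'): match length 0
  offset=2 (pos 5, char 'c'): match length 3
  offset=3 (pos 4, char 'd'): match length 0
  offset=4 (pos 3, char 'd'): match length 0
  offset=5 (pos 2, char 'c'): match length 1
  offset=6 (pos 1, char 'd'): match length 0
  offset=7 (pos 0, char 'd'): match length 0
Longest match has length 3 at offset 2.
next_char = character at position 7 + 3 = 10 -> 'c'

Best match: offset=2, length=3 (matching 'cbc' starting at position 5)
LZ77 triple: (2, 3, 'c')


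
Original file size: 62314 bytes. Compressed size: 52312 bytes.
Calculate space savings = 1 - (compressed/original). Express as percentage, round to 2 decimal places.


ratio = compressed/original = 52312/62314 = 0.83949
savings = 1 - ratio = 1 - 0.83949 = 0.16051
as a percentage: 0.16051 * 100 = 16.05%

Space savings = 1 - 52312/62314 = 16.05%


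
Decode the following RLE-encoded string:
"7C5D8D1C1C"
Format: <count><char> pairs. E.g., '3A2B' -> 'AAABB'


Expanding each <count><char> pair:
  7C -> 'CCCCCCC'
  5D -> 'DDDDD'
  8D -> 'DDDDDDDD'
  1C -> 'C'
  1C -> 'C'

Decoded = CCCCCCCDDDDDDDDDDDDDCC


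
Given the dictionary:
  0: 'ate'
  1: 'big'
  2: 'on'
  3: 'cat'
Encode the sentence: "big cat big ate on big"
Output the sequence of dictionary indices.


Look up each word in the dictionary:
  'big' -> 1
  'cat' -> 3
  'big' -> 1
  'ate' -> 0
  'on' -> 2
  'big' -> 1

Encoded: [1, 3, 1, 0, 2, 1]


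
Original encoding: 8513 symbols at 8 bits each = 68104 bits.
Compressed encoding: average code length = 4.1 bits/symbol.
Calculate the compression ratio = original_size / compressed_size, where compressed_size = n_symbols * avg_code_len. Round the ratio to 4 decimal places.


original_size = n_symbols * orig_bits = 8513 * 8 = 68104 bits
compressed_size = n_symbols * avg_code_len = 8513 * 4.1 = 34903.3 bits
ratio = original_size / compressed_size = 68104 / 34903.3 = 1.9512

Compression ratio = 1.9512


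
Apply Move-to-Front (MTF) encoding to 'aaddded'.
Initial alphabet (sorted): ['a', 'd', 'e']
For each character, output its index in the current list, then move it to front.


MTF encoding:
'a': index 0 in ['a', 'd', 'e'] -> ['a', 'd', 'e']
'a': index 0 in ['a', 'd', 'e'] -> ['a', 'd', 'e']
'd': index 1 in ['a', 'd', 'e'] -> ['d', 'a', 'e']
'd': index 0 in ['d', 'a', 'e'] -> ['d', 'a', 'e']
'd': index 0 in ['d', 'a', 'e'] -> ['d', 'a', 'e']
'e': index 2 in ['d', 'a', 'e'] -> ['e', 'd', 'a']
'd': index 1 in ['e', 'd', 'a'] -> ['d', 'e', 'a']


Output: [0, 0, 1, 0, 0, 2, 1]


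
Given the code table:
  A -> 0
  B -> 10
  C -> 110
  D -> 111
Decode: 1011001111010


Decoding:
10 -> B
110 -> C
0 -> A
111 -> D
10 -> B
10 -> B


Result: BCADBB


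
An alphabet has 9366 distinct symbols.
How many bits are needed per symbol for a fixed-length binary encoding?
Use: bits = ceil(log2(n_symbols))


log2(9366) = 13.1932
Bracket: 2^13 = 8192 < 9366 <= 2^14 = 16384
So ceil(log2(9366)) = 14

bits = ceil(log2(9366)) = ceil(13.1932) = 14 bits


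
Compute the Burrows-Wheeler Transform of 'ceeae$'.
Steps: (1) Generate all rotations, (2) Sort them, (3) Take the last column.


Rotations (sorted):
  0: $ceeae -> last char: e
  1: ae$cee -> last char: e
  2: ceeae$ -> last char: $
  3: e$ceea -> last char: a
  4: eae$ce -> last char: e
  5: eeae$c -> last char: c


BWT = ee$aec


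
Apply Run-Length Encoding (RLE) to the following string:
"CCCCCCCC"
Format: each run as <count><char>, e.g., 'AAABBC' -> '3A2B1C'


Scanning runs left to right:
  i=0: run of 'C' x 8 -> '8C'

RLE = 8C


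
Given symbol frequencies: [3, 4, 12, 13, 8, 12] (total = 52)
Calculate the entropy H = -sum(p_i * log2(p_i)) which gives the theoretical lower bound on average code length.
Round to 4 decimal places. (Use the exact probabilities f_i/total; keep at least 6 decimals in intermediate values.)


Per-symbol terms -p_i * log2(p_i) with p_i = f_i/52:
  p = 3/52 = 0.057692: log2(p) = -4.115477, -p*log2(p) = 0.237431
  p = 4/52 = 0.076923: log2(p) = -3.700440, -p*log2(p) = 0.284649
  p = 12/52 = 0.230769: log2(p) = -2.115477, -p*log2(p) = 0.488187
  p = 13/52 = 0.250000: log2(p) = -2.000000, -p*log2(p) = 0.500000
  p = 8/52 = 0.153846: log2(p) = -2.700440, -p*log2(p) = 0.415452
  p = 12/52 = 0.230769: log2(p) = -2.115477, -p*log2(p) = 0.488187
H = 0.237431 + 0.284649 + 0.488187 + 0.500000 + 0.415452 + 0.488187 = 2.413906

H = 2.4139 bits/symbol


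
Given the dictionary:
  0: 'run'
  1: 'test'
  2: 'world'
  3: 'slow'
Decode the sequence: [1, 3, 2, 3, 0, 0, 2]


Look up each index in the dictionary:
  1 -> 'test'
  3 -> 'slow'
  2 -> 'world'
  3 -> 'slow'
  0 -> 'run'
  0 -> 'run'
  2 -> 'world'

Decoded: "test slow world slow run run world"


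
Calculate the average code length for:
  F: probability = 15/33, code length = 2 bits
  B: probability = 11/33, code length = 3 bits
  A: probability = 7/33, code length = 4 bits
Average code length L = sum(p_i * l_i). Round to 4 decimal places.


Weighted contributions p_i * l_i:
  F: (15/33) * 2 = 30/33
  B: (11/33) * 3 = 33/33
  A: (7/33) * 4 = 28/33
Sum = (30 + 33 + 28)/33 = 91/33

L = 91/33 = 2.7576 bits/symbol


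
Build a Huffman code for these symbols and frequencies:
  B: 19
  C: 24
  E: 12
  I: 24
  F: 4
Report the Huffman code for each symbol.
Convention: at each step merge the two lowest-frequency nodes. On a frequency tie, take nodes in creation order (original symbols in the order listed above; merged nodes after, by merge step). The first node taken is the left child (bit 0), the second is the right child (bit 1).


Huffman tree construction:
Step 1: Merge F(4) + E(12) = 16
Step 2: Merge (F+E)(16) + B(19) = 35
Step 3: Merge C(24) + I(24) = 48
Step 4: Merge ((F+E)+B)(35) + (C+I)(48) = 83
Read each symbol's code off the tree from the root (left child = 0, right child = 1).

Codes:
  B: 01 (length 2)
  C: 10 (length 2)
  E: 001 (length 3)
  I: 11 (length 2)
  F: 000 (length 3)
Average code length: 182/83 = 2.1928 bits/symbol


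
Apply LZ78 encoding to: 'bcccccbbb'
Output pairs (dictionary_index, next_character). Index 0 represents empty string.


LZ78 encoding steps:
Dictionary: {0: ''}
Step 1: w='' (idx 0), next='b' -> output (0, 'b'), add 'b' as idx 1
Step 2: w='' (idx 0), next='c' -> output (0, 'c'), add 'c' as idx 2
Step 3: w='c' (idx 2), next='c' -> output (2, 'c'), add 'cc' as idx 3
Step 4: w='cc' (idx 3), next='b' -> output (3, 'b'), add 'ccb' as idx 4
Step 5: w='b' (idx 1), next='b' -> output (1, 'b'), add 'bb' as idx 5


Encoded: [(0, 'b'), (0, 'c'), (2, 'c'), (3, 'b'), (1, 'b')]


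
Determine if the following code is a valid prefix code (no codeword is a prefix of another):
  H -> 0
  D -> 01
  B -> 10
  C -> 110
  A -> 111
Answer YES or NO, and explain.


Checking each pair (does one codeword prefix another?):
  H='0' vs D='01': prefix -- VIOLATION

NO -- this is NOT a valid prefix code. H (0) is a prefix of D (01).


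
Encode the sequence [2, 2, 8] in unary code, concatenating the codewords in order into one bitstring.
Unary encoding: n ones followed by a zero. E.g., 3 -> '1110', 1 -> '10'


Encode each number as n ones followed by a terminating 0:
  2 -> 110 (3 bits)
  2 -> 110 (3 bits)
  8 -> 111111110 (9 bits)
Total length = 3 + 3 + 9 = 15 bits.

Unary([2, 2, 8]) = 110110111111110 (15 bits)


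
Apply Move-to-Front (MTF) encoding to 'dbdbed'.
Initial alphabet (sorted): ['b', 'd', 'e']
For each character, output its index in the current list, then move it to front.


MTF encoding:
'd': index 1 in ['b', 'd', 'e'] -> ['d', 'b', 'e']
'b': index 1 in ['d', 'b', 'e'] -> ['b', 'd', 'e']
'd': index 1 in ['b', 'd', 'e'] -> ['d', 'b', 'e']
'b': index 1 in ['d', 'b', 'e'] -> ['b', 'd', 'e']
'e': index 2 in ['b', 'd', 'e'] -> ['e', 'b', 'd']
'd': index 2 in ['e', 'b', 'd'] -> ['d', 'e', 'b']


Output: [1, 1, 1, 1, 2, 2]


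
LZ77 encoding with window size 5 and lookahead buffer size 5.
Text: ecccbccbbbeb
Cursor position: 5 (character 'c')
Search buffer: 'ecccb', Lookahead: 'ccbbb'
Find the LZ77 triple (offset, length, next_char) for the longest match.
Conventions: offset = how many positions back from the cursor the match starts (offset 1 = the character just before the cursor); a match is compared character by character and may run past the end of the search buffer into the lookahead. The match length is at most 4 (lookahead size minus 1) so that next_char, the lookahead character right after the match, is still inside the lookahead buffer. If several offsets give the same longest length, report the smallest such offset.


Try each offset into the search buffer:
  offset=1 (pos 4, char 'b'): match length 0
  offset=2 (pos 3, char 'c'): match length 1
  offset=3 (pos 2, char 'c'): match length 3
  offset=4 (pos 1, char 'c'): match length 2
  offset=5 (pos 0, char 'e'): match length 0
Longest match has length 3 at offset 3.
next_char = character at position 5 + 3 = 8 -> 'b'

Best match: offset=3, length=3 (matching 'ccb' starting at position 2)
LZ77 triple: (3, 3, 'b')


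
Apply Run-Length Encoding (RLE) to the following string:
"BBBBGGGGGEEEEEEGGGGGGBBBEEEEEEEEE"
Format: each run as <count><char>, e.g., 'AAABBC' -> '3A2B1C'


Scanning runs left to right:
  i=0: run of 'B' x 4 -> '4B'
  i=4: run of 'G' x 5 -> '5G'
  i=9: run of 'E' x 6 -> '6E'
  i=15: run of 'G' x 6 -> '6G'
  i=21: run of 'B' x 3 -> '3B'
  i=24: run of 'E' x 9 -> '9E'

RLE = 4B5G6E6G3B9E


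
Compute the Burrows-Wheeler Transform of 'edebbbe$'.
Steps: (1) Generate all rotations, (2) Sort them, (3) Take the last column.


Rotations (sorted):
  0: $edebbbe -> last char: e
  1: bbbe$ede -> last char: e
  2: bbe$edeb -> last char: b
  3: be$edebb -> last char: b
  4: debbbe$e -> last char: e
  5: e$edebbb -> last char: b
  6: ebbbe$ed -> last char: d
  7: edebbbe$ -> last char: $


BWT = eebbebd$


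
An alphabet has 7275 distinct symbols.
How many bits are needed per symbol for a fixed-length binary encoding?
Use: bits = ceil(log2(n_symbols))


log2(7275) = 12.8287
Bracket: 2^12 = 4096 < 7275 <= 2^13 = 8192
So ceil(log2(7275)) = 13

bits = ceil(log2(7275)) = ceil(12.8287) = 13 bits


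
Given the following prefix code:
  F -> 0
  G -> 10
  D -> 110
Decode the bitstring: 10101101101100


Decoding step by step:
Bits 10 -> G
Bits 10 -> G
Bits 110 -> D
Bits 110 -> D
Bits 110 -> D
Bits 0 -> F


Decoded message: GGDDDF


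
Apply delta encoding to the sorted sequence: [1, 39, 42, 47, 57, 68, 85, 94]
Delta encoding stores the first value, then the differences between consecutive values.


First value: 1
Deltas:
  39 - 1 = 38
  42 - 39 = 3
  47 - 42 = 5
  57 - 47 = 10
  68 - 57 = 11
  85 - 68 = 17
  94 - 85 = 9


Delta encoded: [1, 38, 3, 5, 10, 11, 17, 9]


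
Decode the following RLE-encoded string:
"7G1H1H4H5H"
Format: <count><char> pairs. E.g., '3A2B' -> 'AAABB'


Expanding each <count><char> pair:
  7G -> 'GGGGGGG'
  1H -> 'H'
  1H -> 'H'
  4H -> 'HHHH'
  5H -> 'HHHHH'

Decoded = GGGGGGGHHHHHHHHHHH


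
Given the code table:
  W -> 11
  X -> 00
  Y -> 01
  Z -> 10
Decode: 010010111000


Decoding:
01 -> Y
00 -> X
10 -> Z
11 -> W
10 -> Z
00 -> X


Result: YXZWZX


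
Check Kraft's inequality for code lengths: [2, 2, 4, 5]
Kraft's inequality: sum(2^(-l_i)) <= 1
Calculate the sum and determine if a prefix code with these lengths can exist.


Sum = 2^(-2) + 2^(-2) + 2^(-4) + 2^(-5)
    = 0.25 + 0.25 + 0.0625 + 0.03125
    = 19/32 = 0.59375
Since 0.59375 <= 1, Kraft's inequality IS satisfied.
A prefix code with these lengths CAN exist.

Kraft sum = 0.59375. Satisfied.


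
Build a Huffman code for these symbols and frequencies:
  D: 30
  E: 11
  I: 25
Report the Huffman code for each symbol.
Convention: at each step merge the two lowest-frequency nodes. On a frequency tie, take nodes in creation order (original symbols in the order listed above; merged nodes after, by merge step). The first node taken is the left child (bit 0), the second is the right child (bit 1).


Huffman tree construction:
Step 1: Merge E(11) + I(25) = 36
Step 2: Merge D(30) + (E+I)(36) = 66
Read each symbol's code off the tree from the root (left child = 0, right child = 1).

Codes:
  D: 0 (length 1)
  E: 10 (length 2)
  I: 11 (length 2)
Average code length: 102/66 = 1.5455 bits/symbol


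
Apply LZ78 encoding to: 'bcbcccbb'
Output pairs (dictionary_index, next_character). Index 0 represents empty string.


LZ78 encoding steps:
Dictionary: {0: ''}
Step 1: w='' (idx 0), next='b' -> output (0, 'b'), add 'b' as idx 1
Step 2: w='' (idx 0), next='c' -> output (0, 'c'), add 'c' as idx 2
Step 3: w='b' (idx 1), next='c' -> output (1, 'c'), add 'bc' as idx 3
Step 4: w='c' (idx 2), next='c' -> output (2, 'c'), add 'cc' as idx 4
Step 5: w='b' (idx 1), next='b' -> output (1, 'b'), add 'bb' as idx 5


Encoded: [(0, 'b'), (0, 'c'), (1, 'c'), (2, 'c'), (1, 'b')]


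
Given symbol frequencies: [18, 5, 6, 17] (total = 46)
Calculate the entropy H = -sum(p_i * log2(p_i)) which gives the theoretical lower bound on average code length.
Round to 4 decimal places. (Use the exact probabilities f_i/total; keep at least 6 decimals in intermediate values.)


Per-symbol terms -p_i * log2(p_i) with p_i = f_i/46:
  p = 18/46 = 0.391304: log2(p) = -1.353637, -p*log2(p) = 0.529684
  p = 5/46 = 0.108696: log2(p) = -3.201634, -p*log2(p) = 0.348004
  p = 6/46 = 0.130435: log2(p) = -2.938599, -p*log2(p) = 0.383296
  p = 17/46 = 0.369565: log2(p) = -1.436099, -p*log2(p) = 0.530732
H = 0.529684 + 0.348004 + 0.383296 + 0.530732 = 1.791716

H = 1.7917 bits/symbol


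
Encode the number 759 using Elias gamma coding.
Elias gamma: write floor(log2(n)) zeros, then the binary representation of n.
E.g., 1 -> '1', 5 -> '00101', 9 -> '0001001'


num_bits = floor(log2(759)) + 1 = 10
leading_zeros = num_bits - 1 = 9
binary(759) = 1011110111

Elias gamma(759) = '000000000' + '1011110111' = 0000000001011110111 (19 bits)


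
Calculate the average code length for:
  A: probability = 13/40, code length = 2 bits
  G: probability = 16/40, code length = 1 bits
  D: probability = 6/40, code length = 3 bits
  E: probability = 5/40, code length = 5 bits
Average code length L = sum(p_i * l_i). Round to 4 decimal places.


Weighted contributions p_i * l_i:
  A: (13/40) * 2 = 26/40
  G: (16/40) * 1 = 16/40
  D: (6/40) * 3 = 18/40
  E: (5/40) * 5 = 25/40
Sum = (26 + 16 + 18 + 25)/40 = 85/40

L = 85/40 = 2.1250 bits/symbol


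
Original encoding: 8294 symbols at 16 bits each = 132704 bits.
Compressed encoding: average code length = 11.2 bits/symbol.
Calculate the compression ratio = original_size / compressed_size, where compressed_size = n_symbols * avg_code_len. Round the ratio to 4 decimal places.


original_size = n_symbols * orig_bits = 8294 * 16 = 132704 bits
compressed_size = n_symbols * avg_code_len = 8294 * 11.2 = 92892.8 bits
ratio = original_size / compressed_size = 132704 / 92892.8 = 1.4286

Compression ratio = 1.4286


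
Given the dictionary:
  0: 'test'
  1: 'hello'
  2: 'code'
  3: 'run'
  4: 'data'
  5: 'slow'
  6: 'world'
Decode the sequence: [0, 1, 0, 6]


Look up each index in the dictionary:
  0 -> 'test'
  1 -> 'hello'
  0 -> 'test'
  6 -> 'world'

Decoded: "test hello test world"


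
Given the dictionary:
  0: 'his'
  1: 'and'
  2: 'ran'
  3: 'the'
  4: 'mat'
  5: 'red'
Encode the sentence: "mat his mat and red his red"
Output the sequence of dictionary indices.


Look up each word in the dictionary:
  'mat' -> 4
  'his' -> 0
  'mat' -> 4
  'and' -> 1
  'red' -> 5
  'his' -> 0
  'red' -> 5

Encoded: [4, 0, 4, 1, 5, 0, 5]


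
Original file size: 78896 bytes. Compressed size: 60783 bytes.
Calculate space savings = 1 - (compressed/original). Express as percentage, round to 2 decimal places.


ratio = compressed/original = 60783/78896 = 0.770419
savings = 1 - ratio = 1 - 0.770419 = 0.229581
as a percentage: 0.229581 * 100 = 22.96%

Space savings = 1 - 60783/78896 = 22.96%


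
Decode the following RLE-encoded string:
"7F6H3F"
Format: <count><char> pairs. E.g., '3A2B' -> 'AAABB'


Expanding each <count><char> pair:
  7F -> 'FFFFFFF'
  6H -> 'HHHHHH'
  3F -> 'FFF'

Decoded = FFFFFFFHHHHHHFFF


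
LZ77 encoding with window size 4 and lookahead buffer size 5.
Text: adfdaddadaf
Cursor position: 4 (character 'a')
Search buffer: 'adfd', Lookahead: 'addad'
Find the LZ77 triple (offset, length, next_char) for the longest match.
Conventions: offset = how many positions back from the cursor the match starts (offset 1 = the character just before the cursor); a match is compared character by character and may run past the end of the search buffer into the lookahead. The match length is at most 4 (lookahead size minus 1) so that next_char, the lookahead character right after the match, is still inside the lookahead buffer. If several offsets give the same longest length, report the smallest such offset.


Try each offset into the search buffer:
  offset=1 (pos 3, char 'd'): match length 0
  offset=2 (pos 2, char 'f'): match length 0
  offset=3 (pos 1, char 'd'): match length 0
  offset=4 (pos 0, char 'a'): match length 2
Longest match has length 2 at offset 4.
next_char = character at position 4 + 2 = 6 -> 'd'

Best match: offset=4, length=2 (matching 'ad' starting at position 0)
LZ77 triple: (4, 2, 'd')


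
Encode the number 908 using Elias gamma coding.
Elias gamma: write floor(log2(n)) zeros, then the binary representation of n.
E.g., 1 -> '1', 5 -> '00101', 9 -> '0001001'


num_bits = floor(log2(908)) + 1 = 10
leading_zeros = num_bits - 1 = 9
binary(908) = 1110001100

Elias gamma(908) = '000000000' + '1110001100' = 0000000001110001100 (19 bits)


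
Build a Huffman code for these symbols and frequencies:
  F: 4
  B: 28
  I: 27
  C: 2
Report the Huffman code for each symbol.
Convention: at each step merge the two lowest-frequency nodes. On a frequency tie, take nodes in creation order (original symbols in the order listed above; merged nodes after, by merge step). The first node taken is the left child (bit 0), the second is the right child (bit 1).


Huffman tree construction:
Step 1: Merge C(2) + F(4) = 6
Step 2: Merge (C+F)(6) + I(27) = 33
Step 3: Merge B(28) + ((C+F)+I)(33) = 61
Read each symbol's code off the tree from the root (left child = 0, right child = 1).

Codes:
  F: 101 (length 3)
  B: 0 (length 1)
  I: 11 (length 2)
  C: 100 (length 3)
Average code length: 100/61 = 1.6393 bits/symbol


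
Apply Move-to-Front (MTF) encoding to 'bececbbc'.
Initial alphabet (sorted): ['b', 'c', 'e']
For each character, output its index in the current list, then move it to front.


MTF encoding:
'b': index 0 in ['b', 'c', 'e'] -> ['b', 'c', 'e']
'e': index 2 in ['b', 'c', 'e'] -> ['e', 'b', 'c']
'c': index 2 in ['e', 'b', 'c'] -> ['c', 'e', 'b']
'e': index 1 in ['c', 'e', 'b'] -> ['e', 'c', 'b']
'c': index 1 in ['e', 'c', 'b'] -> ['c', 'e', 'b']
'b': index 2 in ['c', 'e', 'b'] -> ['b', 'c', 'e']
'b': index 0 in ['b', 'c', 'e'] -> ['b', 'c', 'e']
'c': index 1 in ['b', 'c', 'e'] -> ['c', 'b', 'e']


Output: [0, 2, 2, 1, 1, 2, 0, 1]


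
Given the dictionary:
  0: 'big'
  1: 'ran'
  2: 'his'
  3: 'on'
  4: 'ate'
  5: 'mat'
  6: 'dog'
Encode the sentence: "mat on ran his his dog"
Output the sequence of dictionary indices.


Look up each word in the dictionary:
  'mat' -> 5
  'on' -> 3
  'ran' -> 1
  'his' -> 2
  'his' -> 2
  'dog' -> 6

Encoded: [5, 3, 1, 2, 2, 6]


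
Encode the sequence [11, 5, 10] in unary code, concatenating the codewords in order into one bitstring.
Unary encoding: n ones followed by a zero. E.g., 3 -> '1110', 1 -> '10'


Encode each number as n ones followed by a terminating 0:
  11 -> 111111111110 (12 bits)
  5 -> 111110 (6 bits)
  10 -> 11111111110 (11 bits)
Total length = 12 + 6 + 11 = 29 bits.

Unary([11, 5, 10]) = 11111111111011111011111111110 (29 bits)


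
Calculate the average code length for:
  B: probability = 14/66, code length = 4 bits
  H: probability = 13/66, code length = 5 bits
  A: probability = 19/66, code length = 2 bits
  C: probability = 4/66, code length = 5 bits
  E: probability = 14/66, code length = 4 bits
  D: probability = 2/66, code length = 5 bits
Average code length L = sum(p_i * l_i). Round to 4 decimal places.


Weighted contributions p_i * l_i:
  B: (14/66) * 4 = 56/66
  H: (13/66) * 5 = 65/66
  A: (19/66) * 2 = 38/66
  C: (4/66) * 5 = 20/66
  E: (14/66) * 4 = 56/66
  D: (2/66) * 5 = 10/66
Sum = (56 + 65 + 38 + 20 + 56 + 10)/66 = 245/66

L = 245/66 = 3.7121 bits/symbol


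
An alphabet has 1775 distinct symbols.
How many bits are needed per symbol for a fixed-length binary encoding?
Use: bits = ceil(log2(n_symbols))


log2(1775) = 10.7936
Bracket: 2^10 = 1024 < 1775 <= 2^11 = 2048
So ceil(log2(1775)) = 11

bits = ceil(log2(1775)) = ceil(10.7936) = 11 bits


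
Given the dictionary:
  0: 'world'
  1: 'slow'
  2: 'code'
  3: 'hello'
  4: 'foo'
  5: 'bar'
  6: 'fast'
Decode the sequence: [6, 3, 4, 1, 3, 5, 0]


Look up each index in the dictionary:
  6 -> 'fast'
  3 -> 'hello'
  4 -> 'foo'
  1 -> 'slow'
  3 -> 'hello'
  5 -> 'bar'
  0 -> 'world'

Decoded: "fast hello foo slow hello bar world"


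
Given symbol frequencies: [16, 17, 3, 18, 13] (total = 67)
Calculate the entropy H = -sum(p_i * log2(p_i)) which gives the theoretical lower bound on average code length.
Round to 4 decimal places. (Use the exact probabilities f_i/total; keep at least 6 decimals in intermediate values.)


Per-symbol terms -p_i * log2(p_i) with p_i = f_i/67:
  p = 16/67 = 0.238806: log2(p) = -2.066089, -p*log2(p) = 0.493394
  p = 17/67 = 0.253731: log2(p) = -1.978626, -p*log2(p) = 0.502040
  p = 3/67 = 0.044776: log2(p) = -4.481127, -p*log2(p) = 0.200647
  p = 18/67 = 0.268657: log2(p) = -1.896164, -p*log2(p) = 0.509417
  p = 13/67 = 0.194030: log2(p) = -2.365649, -p*log2(p) = 0.459007
H = 0.493394 + 0.502040 + 0.200647 + 0.509417 + 0.459007 = 2.164505

H = 2.1645 bits/symbol


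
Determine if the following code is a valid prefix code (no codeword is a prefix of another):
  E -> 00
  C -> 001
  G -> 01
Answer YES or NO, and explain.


Checking each pair (does one codeword prefix another?):
  E='00' vs C='001': prefix -- VIOLATION

NO -- this is NOT a valid prefix code. E (00) is a prefix of C (001).


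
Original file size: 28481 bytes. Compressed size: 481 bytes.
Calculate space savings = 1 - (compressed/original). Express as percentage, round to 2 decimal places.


ratio = compressed/original = 481/28481 = 0.016888
savings = 1 - ratio = 1 - 0.016888 = 0.983112
as a percentage: 0.983112 * 100 = 98.31%

Space savings = 1 - 481/28481 = 98.31%


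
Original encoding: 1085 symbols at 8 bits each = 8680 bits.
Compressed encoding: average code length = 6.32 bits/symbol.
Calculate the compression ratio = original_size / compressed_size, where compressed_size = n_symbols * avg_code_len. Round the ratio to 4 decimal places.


original_size = n_symbols * orig_bits = 1085 * 8 = 8680 bits
compressed_size = n_symbols * avg_code_len = 1085 * 6.32 = 6857.2 bits
ratio = original_size / compressed_size = 8680 / 6857.2 = 1.2658

Compression ratio = 1.2658


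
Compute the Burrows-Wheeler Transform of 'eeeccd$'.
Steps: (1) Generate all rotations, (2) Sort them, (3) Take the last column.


Rotations (sorted):
  0: $eeeccd -> last char: d
  1: ccd$eee -> last char: e
  2: cd$eeec -> last char: c
  3: d$eeecc -> last char: c
  4: eccd$ee -> last char: e
  5: eeccd$e -> last char: e
  6: eeeccd$ -> last char: $


BWT = deccee$


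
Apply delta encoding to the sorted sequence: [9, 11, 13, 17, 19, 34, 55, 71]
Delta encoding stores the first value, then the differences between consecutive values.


First value: 9
Deltas:
  11 - 9 = 2
  13 - 11 = 2
  17 - 13 = 4
  19 - 17 = 2
  34 - 19 = 15
  55 - 34 = 21
  71 - 55 = 16


Delta encoded: [9, 2, 2, 4, 2, 15, 21, 16]


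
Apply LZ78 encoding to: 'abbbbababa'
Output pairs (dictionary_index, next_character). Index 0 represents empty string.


LZ78 encoding steps:
Dictionary: {0: ''}
Step 1: w='' (idx 0), next='a' -> output (0, 'a'), add 'a' as idx 1
Step 2: w='' (idx 0), next='b' -> output (0, 'b'), add 'b' as idx 2
Step 3: w='b' (idx 2), next='b' -> output (2, 'b'), add 'bb' as idx 3
Step 4: w='b' (idx 2), next='a' -> output (2, 'a'), add 'ba' as idx 4
Step 5: w='ba' (idx 4), next='b' -> output (4, 'b'), add 'bab' as idx 5
Step 6: w='a' (idx 1), end of input -> output (1, '')


Encoded: [(0, 'a'), (0, 'b'), (2, 'b'), (2, 'a'), (4, 'b'), (1, '')]


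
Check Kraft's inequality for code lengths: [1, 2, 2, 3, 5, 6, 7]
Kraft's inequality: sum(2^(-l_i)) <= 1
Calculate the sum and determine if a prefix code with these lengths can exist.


Sum = 2^(-1) + 2^(-2) + 2^(-2) + 2^(-3) + 2^(-5) + 2^(-6) + 2^(-7)
    = 0.5 + 0.25 + 0.25 + 0.125 + 0.03125 + 0.015625 + 0.0078125
    = 151/128 = 1.1796875
Since 1.1796875 > 1, Kraft's inequality is NOT satisfied.
A prefix code with these lengths CANNOT exist.

Kraft sum = 1.1796875. Not satisfied.


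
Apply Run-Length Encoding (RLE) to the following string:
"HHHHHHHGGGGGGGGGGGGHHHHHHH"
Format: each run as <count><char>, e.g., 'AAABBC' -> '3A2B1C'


Scanning runs left to right:
  i=0: run of 'H' x 7 -> '7H'
  i=7: run of 'G' x 12 -> '12G'
  i=19: run of 'H' x 7 -> '7H'

RLE = 7H12G7H


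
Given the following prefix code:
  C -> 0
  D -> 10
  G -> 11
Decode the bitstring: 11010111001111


Decoding step by step:
Bits 11 -> G
Bits 0 -> C
Bits 10 -> D
Bits 11 -> G
Bits 10 -> D
Bits 0 -> C
Bits 11 -> G
Bits 11 -> G


Decoded message: GCDGDCGG


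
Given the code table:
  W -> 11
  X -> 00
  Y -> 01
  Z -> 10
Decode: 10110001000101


Decoding:
10 -> Z
11 -> W
00 -> X
01 -> Y
00 -> X
01 -> Y
01 -> Y


Result: ZWXYXYY


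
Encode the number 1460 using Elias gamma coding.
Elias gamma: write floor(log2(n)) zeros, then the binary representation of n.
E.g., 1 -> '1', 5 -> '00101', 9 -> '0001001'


num_bits = floor(log2(1460)) + 1 = 11
leading_zeros = num_bits - 1 = 10
binary(1460) = 10110110100

Elias gamma(1460) = '0000000000' + '10110110100' = 000000000010110110100 (21 bits)


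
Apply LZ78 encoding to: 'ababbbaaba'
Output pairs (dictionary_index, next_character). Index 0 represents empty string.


LZ78 encoding steps:
Dictionary: {0: ''}
Step 1: w='' (idx 0), next='a' -> output (0, 'a'), add 'a' as idx 1
Step 2: w='' (idx 0), next='b' -> output (0, 'b'), add 'b' as idx 2
Step 3: w='a' (idx 1), next='b' -> output (1, 'b'), add 'ab' as idx 3
Step 4: w='b' (idx 2), next='b' -> output (2, 'b'), add 'bb' as idx 4
Step 5: w='a' (idx 1), next='a' -> output (1, 'a'), add 'aa' as idx 5
Step 6: w='b' (idx 2), next='a' -> output (2, 'a'), add 'ba' as idx 6


Encoded: [(0, 'a'), (0, 'b'), (1, 'b'), (2, 'b'), (1, 'a'), (2, 'a')]


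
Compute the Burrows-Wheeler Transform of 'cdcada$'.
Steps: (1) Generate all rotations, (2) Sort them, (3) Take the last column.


Rotations (sorted):
  0: $cdcada -> last char: a
  1: a$cdcad -> last char: d
  2: ada$cdc -> last char: c
  3: cada$cd -> last char: d
  4: cdcada$ -> last char: $
  5: da$cdca -> last char: a
  6: dcada$c -> last char: c


BWT = adcd$ac


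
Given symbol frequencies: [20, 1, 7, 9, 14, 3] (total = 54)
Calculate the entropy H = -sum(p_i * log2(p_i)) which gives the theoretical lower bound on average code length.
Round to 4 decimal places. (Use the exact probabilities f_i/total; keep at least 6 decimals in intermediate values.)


Per-symbol terms -p_i * log2(p_i) with p_i = f_i/54:
  p = 20/54 = 0.370370: log2(p) = -1.432959, -p*log2(p) = 0.530726
  p = 1/54 = 0.018519: log2(p) = -5.754888, -p*log2(p) = 0.106572
  p = 7/54 = 0.129630: log2(p) = -2.947533, -p*log2(p) = 0.382088
  p = 9/54 = 0.166667: log2(p) = -2.584963, -p*log2(p) = 0.430827
  p = 14/54 = 0.259259: log2(p) = -1.947533, -p*log2(p) = 0.504916
  p = 3/54 = 0.055556: log2(p) = -4.169925, -p*log2(p) = 0.231663
H = 0.530726 + 0.106572 + 0.382088 + 0.430827 + 0.504916 + 0.231663 = 2.186792

H = 2.1868 bits/symbol
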